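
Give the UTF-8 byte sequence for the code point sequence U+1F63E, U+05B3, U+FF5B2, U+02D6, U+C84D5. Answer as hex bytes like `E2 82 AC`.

F0 9F 98 BE D6 B3 F3 BF 96 B2 CB 96 F3 88 93 95

U+1F63E: 4-byte form → F0 9F 98 BE.
U+05B3: 2-byte form → D6 B3.
U+FF5B2: 4-byte form → F3 BF 96 B2.
U+02D6: 2-byte form → CB 96.
U+C84D5: 4-byte form → F3 88 93 95.
Concatenated (16 bytes): F0 9F 98 BE D6 B3 F3 BF 96 B2 CB 96 F3 88 93 95.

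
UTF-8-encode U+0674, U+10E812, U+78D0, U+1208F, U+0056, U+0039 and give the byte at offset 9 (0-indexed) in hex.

U+0674 → 2-byte form D9 B4 at offsets 0–1.
U+10E812 → 4-byte form F4 8E A0 92 at offsets 2–5.
U+78D0 → 3-byte form E7 A3 90 at offsets 6–8.
U+1208F → 4-byte form F0 92 82 8F at offsets 9–12.
Offset 9 falls in char 4's range; it's byte 1 of F0 92 82 8F = 0xF0.

0xF0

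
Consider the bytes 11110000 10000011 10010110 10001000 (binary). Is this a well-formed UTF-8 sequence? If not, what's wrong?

invalid (overlong encoding)

Leading byte 0xF0 = 11110000 → 4-byte form.
Continuation bytes all match 10xxxxxx. Payload decodes to 0x3588.
But 0x3588 < 0x10000, the minimum for a 4-byte sequence — this is an overlong encoding.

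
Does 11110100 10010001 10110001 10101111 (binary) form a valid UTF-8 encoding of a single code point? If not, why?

Leading byte 0xF4 = 11110100 → 4-byte form.
Payload = 0x111C6F, which exceeds U+10FFFF, the maximum Unicode code point. (Leading bytes F5–FF, or F4 followed by ≥ 0x90, are invalid.)

invalid (encodes a value above U+10FFFF)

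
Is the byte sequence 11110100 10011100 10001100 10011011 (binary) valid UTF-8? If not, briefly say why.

Leading byte 0xF4 = 11110100 → 4-byte form.
Payload = 0x11C31B, which exceeds U+10FFFF, the maximum Unicode code point. (Leading bytes F5–FF, or F4 followed by ≥ 0x90, are invalid.)

invalid (encodes a value above U+10FFFF)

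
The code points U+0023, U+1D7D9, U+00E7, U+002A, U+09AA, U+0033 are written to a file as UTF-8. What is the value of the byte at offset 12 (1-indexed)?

1-indexed offset 12 is 0-indexed offset 11.
U+0023 → 1-byte form 23 at offsets 0–0.
U+1D7D9 → 4-byte form F0 9D 9F 99 at offsets 1–4.
U+00E7 → 2-byte form C3 A7 at offsets 5–6.
U+002A → 1-byte form 2A at offsets 7–7.
U+09AA → 3-byte form E0 A6 AA at offsets 8–10.
U+0033 → 1-byte form 33 at offsets 11–11.
Offset 11 falls in char 6's range; it's byte 1 of 33 = 0x33.

0x33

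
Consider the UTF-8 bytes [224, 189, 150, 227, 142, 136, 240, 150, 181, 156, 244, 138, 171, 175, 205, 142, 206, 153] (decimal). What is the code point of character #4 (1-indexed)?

Offset 0: leading byte 0xE0 = 11100000 → 3-byte char #1 = E0 BD 96.
Offset 3: leading byte 0xE3 = 11100011 → 3-byte char #2 = E3 8E 88.
Offset 6: leading byte 0xF0 = 11110000 → 4-byte char #3 = F0 96 B5 9C.
Offset 10: leading byte 0xF4 = 11110100 → 4-byte char #4 = F4 8A AB AF.
Leading byte 0xF4 = 11110100 matches 11110xxx → 4-byte sequence.
Byte 1: 0xF4 = 11110100, payload 100 (3 bits).
Byte 2: 0x8A = 10001010 (10xxxxxx ✓), payload 001010.
Byte 3: 0xAB = 10101011 (10xxxxxx ✓), payload 101011.
Byte 4: 0xAF = 10101111 (10xxxxxx ✓), payload 101111.
Concatenate: 100001010101011101111 = 0x10AAEF (21 bits → U+10AAEF).

U+10AAEF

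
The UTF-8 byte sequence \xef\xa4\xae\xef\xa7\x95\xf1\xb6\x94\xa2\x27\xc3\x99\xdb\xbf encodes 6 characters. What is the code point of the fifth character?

Offset 0: leading byte 0xEF = 11101111 → 3-byte char #1 = EF A4 AE.
Offset 3: leading byte 0xEF = 11101111 → 3-byte char #2 = EF A7 95.
Offset 6: leading byte 0xF1 = 11110001 → 4-byte char #3 = F1 B6 94 A2.
Offset 10: leading byte 0x27 = 00100111 → 1-byte char #4 = 27.
Offset 11: leading byte 0xC3 = 11000011 → 2-byte char #5 = C3 99.
Leading byte 0xC3 = 11000011 matches 110xxxxx → 2-byte sequence.
Byte 1: 0xC3 = 11000011, payload 00011 (5 bits).
Byte 2: 0x99 = 10011001 (10xxxxxx ✓), payload 011001.
Concatenate: 00011011001 = 0xD9 (11 bits → U+00D9).

U+00D9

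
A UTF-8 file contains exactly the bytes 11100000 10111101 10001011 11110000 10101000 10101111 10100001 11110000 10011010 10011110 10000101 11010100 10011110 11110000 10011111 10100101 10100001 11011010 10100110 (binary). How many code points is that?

6

Byte at offset 0: 0xE0 = 11100000 → 3-byte char (#1). Advance 3.
Byte at offset 3: 0xF0 = 11110000 → 4-byte char (#2). Advance 4.
Byte at offset 7: 0xF0 = 11110000 → 4-byte char (#3). Advance 4.
Byte at offset 11: 0xD4 = 11010100 → 2-byte char (#4). Advance 2.
Byte at offset 13: 0xF0 = 11110000 → 4-byte char (#5). Advance 4.
Byte at offset 17: 0xDA = 11011010 → 2-byte char (#6). Advance 2.
Reached end at offset 19 after 6 code points.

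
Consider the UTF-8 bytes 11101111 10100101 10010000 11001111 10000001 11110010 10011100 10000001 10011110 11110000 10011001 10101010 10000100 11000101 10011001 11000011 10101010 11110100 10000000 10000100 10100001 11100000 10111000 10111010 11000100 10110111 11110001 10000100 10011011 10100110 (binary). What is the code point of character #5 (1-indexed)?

Offset 0: leading byte 0xEF = 11101111 → 3-byte char #1 = EF A5 90.
Offset 3: leading byte 0xCF = 11001111 → 2-byte char #2 = CF 81.
Offset 5: leading byte 0xF2 = 11110010 → 4-byte char #3 = F2 9C 81 9E.
Offset 9: leading byte 0xF0 = 11110000 → 4-byte char #4 = F0 99 AA 84.
Offset 13: leading byte 0xC5 = 11000101 → 2-byte char #5 = C5 99.
Leading byte 0xC5 = 11000101 matches 110xxxxx → 2-byte sequence.
Byte 1: 0xC5 = 11000101, payload 00101 (5 bits).
Byte 2: 0x99 = 10011001 (10xxxxxx ✓), payload 011001.
Concatenate: 00101011001 = 0x159 (11 bits → U+0159).

U+0159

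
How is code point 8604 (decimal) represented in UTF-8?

U+219C = 0x219C = 8604 decimal. In range U+0800–U+FFFF → 3-byte form: 1110xxxx 10xxxxxx 10xxxxxx.
Binary (16 bits): 0010000110011100.
Split 4+6+6: 0010 | 000110 | 011100.
Byte 1: 11100010 = 0xE2.
Byte 2: 10000110 = 0x86.
Byte 3: 10011100 = 0x9C.

E2 86 9C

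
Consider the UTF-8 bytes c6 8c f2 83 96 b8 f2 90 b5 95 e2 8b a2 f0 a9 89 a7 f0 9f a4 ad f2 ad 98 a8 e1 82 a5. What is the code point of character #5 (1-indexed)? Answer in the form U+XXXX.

U+29267

Offset 0: leading byte 0xC6 = 11000110 → 2-byte char #1 = C6 8C.
Offset 2: leading byte 0xF2 = 11110010 → 4-byte char #2 = F2 83 96 B8.
Offset 6: leading byte 0xF2 = 11110010 → 4-byte char #3 = F2 90 B5 95.
Offset 10: leading byte 0xE2 = 11100010 → 3-byte char #4 = E2 8B A2.
Offset 13: leading byte 0xF0 = 11110000 → 4-byte char #5 = F0 A9 89 A7.
Leading byte 0xF0 = 11110000 matches 11110xxx → 4-byte sequence.
Byte 1: 0xF0 = 11110000, payload 000 (3 bits).
Byte 2: 0xA9 = 10101001 (10xxxxxx ✓), payload 101001.
Byte 3: 0x89 = 10001001 (10xxxxxx ✓), payload 001001.
Byte 4: 0xA7 = 10100111 (10xxxxxx ✓), payload 100111.
Concatenate: 000101001001001100111 = 0x29267 (21 bits → U+29267).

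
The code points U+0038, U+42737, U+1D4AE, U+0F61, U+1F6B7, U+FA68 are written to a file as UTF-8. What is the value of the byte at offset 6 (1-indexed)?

0xF0

1-indexed offset 6 is 0-indexed offset 5.
U+0038 → 1-byte form 38 at offsets 0–0.
U+42737 → 4-byte form F1 82 9C B7 at offsets 1–4.
U+1D4AE → 4-byte form F0 9D 92 AE at offsets 5–8.
Offset 5 falls in char 3's range; it's byte 1 of F0 9D 92 AE = 0xF0.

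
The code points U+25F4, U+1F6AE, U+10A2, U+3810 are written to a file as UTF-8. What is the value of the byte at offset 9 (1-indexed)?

0x82

1-indexed offset 9 is 0-indexed offset 8.
U+25F4 → 3-byte form E2 97 B4 at offsets 0–2.
U+1F6AE → 4-byte form F0 9F 9A AE at offsets 3–6.
U+10A2 → 3-byte form E1 82 A2 at offsets 7–9.
Offset 8 falls in char 3's range; it's byte 2 of E1 82 A2 = 0x82.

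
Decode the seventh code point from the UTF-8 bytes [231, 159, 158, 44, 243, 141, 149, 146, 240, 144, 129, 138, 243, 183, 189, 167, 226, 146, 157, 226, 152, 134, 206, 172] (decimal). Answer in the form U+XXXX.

U+2606

Offset 0: leading byte 0xE7 = 11100111 → 3-byte char #1 = E7 9F 9E.
Offset 3: leading byte 0x2C = 00101100 → 1-byte char #2 = 2C.
Offset 4: leading byte 0xF3 = 11110011 → 4-byte char #3 = F3 8D 95 92.
Offset 8: leading byte 0xF0 = 11110000 → 4-byte char #4 = F0 90 81 8A.
Offset 12: leading byte 0xF3 = 11110011 → 4-byte char #5 = F3 B7 BD A7.
Offset 16: leading byte 0xE2 = 11100010 → 3-byte char #6 = E2 92 9D.
Offset 19: leading byte 0xE2 = 11100010 → 3-byte char #7 = E2 98 86.
Leading byte 0xE2 = 11100010 matches 1110xxxx → 3-byte sequence.
Byte 1: 0xE2 = 11100010, payload 0010 (4 bits).
Byte 2: 0x98 = 10011000 (10xxxxxx ✓), payload 011000.
Byte 3: 0x86 = 10000110 (10xxxxxx ✓), payload 000110.
Concatenate: 0010011000000110 = 0x2606 (16 bits → U+2606).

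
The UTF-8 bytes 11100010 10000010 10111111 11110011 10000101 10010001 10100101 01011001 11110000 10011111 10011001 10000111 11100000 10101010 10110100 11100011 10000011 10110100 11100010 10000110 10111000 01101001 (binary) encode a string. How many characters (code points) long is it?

Byte at offset 0: 0xE2 = 11100010 → 3-byte char (#1). Advance 3.
Byte at offset 3: 0xF3 = 11110011 → 4-byte char (#2). Advance 4.
Byte at offset 7: 0x59 = 01011001 → 1-byte char (#3). Advance 1.
Byte at offset 8: 0xF0 = 11110000 → 4-byte char (#4). Advance 4.
Byte at offset 12: 0xE0 = 11100000 → 3-byte char (#5). Advance 3.
Byte at offset 15: 0xE3 = 11100011 → 3-byte char (#6). Advance 3.
Byte at offset 18: 0xE2 = 11100010 → 3-byte char (#7). Advance 3.
Byte at offset 21: 0x69 = 01101001 → 1-byte char (#8). Advance 1.
Reached end at offset 22 after 8 code points.

8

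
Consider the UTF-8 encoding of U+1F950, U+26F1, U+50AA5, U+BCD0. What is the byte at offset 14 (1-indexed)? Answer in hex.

0x90

1-indexed offset 14 is 0-indexed offset 13.
U+1F950 → 4-byte form F0 9F A5 90 at offsets 0–3.
U+26F1 → 3-byte form E2 9B B1 at offsets 4–6.
U+50AA5 → 4-byte form F1 90 AA A5 at offsets 7–10.
U+BCD0 → 3-byte form EB B3 90 at offsets 11–13.
Offset 13 falls in char 4's range; it's byte 3 of EB B3 90 = 0x90.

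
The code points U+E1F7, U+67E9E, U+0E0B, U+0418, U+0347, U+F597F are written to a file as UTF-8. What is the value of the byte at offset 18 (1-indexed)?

1-indexed offset 18 is 0-indexed offset 17.
U+E1F7 → 3-byte form EE 87 B7 at offsets 0–2.
U+67E9E → 4-byte form F1 A7 BA 9E at offsets 3–6.
U+0E0B → 3-byte form E0 B8 8B at offsets 7–9.
U+0418 → 2-byte form D0 98 at offsets 10–11.
U+0347 → 2-byte form CD 87 at offsets 12–13.
U+F597F → 4-byte form F3 B5 A5 BF at offsets 14–17.
Offset 17 falls in char 6's range; it's byte 4 of F3 B5 A5 BF = 0xBF.

0xBF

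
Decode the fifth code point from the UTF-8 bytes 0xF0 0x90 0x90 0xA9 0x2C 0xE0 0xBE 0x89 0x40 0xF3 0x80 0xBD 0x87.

U+C0F47

Offset 0: leading byte 0xF0 = 11110000 → 4-byte char #1 = F0 90 90 A9.
Offset 4: leading byte 0x2C = 00101100 → 1-byte char #2 = 2C.
Offset 5: leading byte 0xE0 = 11100000 → 3-byte char #3 = E0 BE 89.
Offset 8: leading byte 0x40 = 01000000 → 1-byte char #4 = 40.
Offset 9: leading byte 0xF3 = 11110011 → 4-byte char #5 = F3 80 BD 87.
Leading byte 0xF3 = 11110011 matches 11110xxx → 4-byte sequence.
Byte 1: 0xF3 = 11110011, payload 011 (3 bits).
Byte 2: 0x80 = 10000000 (10xxxxxx ✓), payload 000000.
Byte 3: 0xBD = 10111101 (10xxxxxx ✓), payload 111101.
Byte 4: 0x87 = 10000111 (10xxxxxx ✓), payload 000111.
Concatenate: 011000000111101000111 = 0xC0F47 (21 bits → U+C0F47).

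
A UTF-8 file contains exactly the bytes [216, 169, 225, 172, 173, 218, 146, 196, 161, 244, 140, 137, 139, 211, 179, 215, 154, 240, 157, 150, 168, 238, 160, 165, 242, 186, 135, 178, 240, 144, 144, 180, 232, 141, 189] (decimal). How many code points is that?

Byte at offset 0: 0xD8 = 11011000 → 2-byte char (#1). Advance 2.
Byte at offset 2: 0xE1 = 11100001 → 3-byte char (#2). Advance 3.
Byte at offset 5: 0xDA = 11011010 → 2-byte char (#3). Advance 2.
Byte at offset 7: 0xC4 = 11000100 → 2-byte char (#4). Advance 2.
Byte at offset 9: 0xF4 = 11110100 → 4-byte char (#5). Advance 4.
Byte at offset 13: 0xD3 = 11010011 → 2-byte char (#6). Advance 2.
Byte at offset 15: 0xD7 = 11010111 → 2-byte char (#7). Advance 2.
Byte at offset 17: 0xF0 = 11110000 → 4-byte char (#8). Advance 4.
Byte at offset 21: 0xEE = 11101110 → 3-byte char (#9). Advance 3.
Byte at offset 24: 0xF2 = 11110010 → 4-byte char (#10). Advance 4.
Byte at offset 28: 0xF0 = 11110000 → 4-byte char (#11). Advance 4.
Byte at offset 32: 0xE8 = 11101000 → 3-byte char (#12). Advance 3.
Reached end at offset 35 after 12 code points.

12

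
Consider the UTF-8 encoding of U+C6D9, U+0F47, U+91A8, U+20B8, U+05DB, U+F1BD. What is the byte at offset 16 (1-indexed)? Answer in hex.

1-indexed offset 16 is 0-indexed offset 15.
U+C6D9 → 3-byte form EC 9B 99 at offsets 0–2.
U+0F47 → 3-byte form E0 BD 87 at offsets 3–5.
U+91A8 → 3-byte form E9 86 A8 at offsets 6–8.
U+20B8 → 3-byte form E2 82 B8 at offsets 9–11.
U+05DB → 2-byte form D7 9B at offsets 12–13.
U+F1BD → 3-byte form EF 86 BD at offsets 14–16.
Offset 15 falls in char 6's range; it's byte 2 of EF 86 BD = 0x86.

0x86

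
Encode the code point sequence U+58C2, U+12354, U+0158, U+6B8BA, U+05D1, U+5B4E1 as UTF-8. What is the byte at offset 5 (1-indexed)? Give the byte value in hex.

1-indexed offset 5 is 0-indexed offset 4.
U+58C2 → 3-byte form E5 A3 82 at offsets 0–2.
U+12354 → 4-byte form F0 92 8D 94 at offsets 3–6.
Offset 4 falls in char 2's range; it's byte 2 of F0 92 8D 94 = 0x92.

0x92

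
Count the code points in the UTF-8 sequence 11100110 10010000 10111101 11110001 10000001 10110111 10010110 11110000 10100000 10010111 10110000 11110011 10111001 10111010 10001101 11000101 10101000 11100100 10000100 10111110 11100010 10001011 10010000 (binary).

Byte at offset 0: 0xE6 = 11100110 → 3-byte char (#1). Advance 3.
Byte at offset 3: 0xF1 = 11110001 → 4-byte char (#2). Advance 4.
Byte at offset 7: 0xF0 = 11110000 → 4-byte char (#3). Advance 4.
Byte at offset 11: 0xF3 = 11110011 → 4-byte char (#4). Advance 4.
Byte at offset 15: 0xC5 = 11000101 → 2-byte char (#5). Advance 2.
Byte at offset 17: 0xE4 = 11100100 → 3-byte char (#6). Advance 3.
Byte at offset 20: 0xE2 = 11100010 → 3-byte char (#7). Advance 3.
Reached end at offset 23 after 7 code points.

7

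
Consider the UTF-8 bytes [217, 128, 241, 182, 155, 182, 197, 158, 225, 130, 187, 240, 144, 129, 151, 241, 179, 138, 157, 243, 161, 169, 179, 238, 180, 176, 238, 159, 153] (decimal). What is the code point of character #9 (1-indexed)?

U+E7D9

Offset 0: leading byte 0xD9 = 11011001 → 2-byte char #1 = D9 80.
Offset 2: leading byte 0xF1 = 11110001 → 4-byte char #2 = F1 B6 9B B6.
Offset 6: leading byte 0xC5 = 11000101 → 2-byte char #3 = C5 9E.
Offset 8: leading byte 0xE1 = 11100001 → 3-byte char #4 = E1 82 BB.
Offset 11: leading byte 0xF0 = 11110000 → 4-byte char #5 = F0 90 81 97.
Offset 15: leading byte 0xF1 = 11110001 → 4-byte char #6 = F1 B3 8A 9D.
Offset 19: leading byte 0xF3 = 11110011 → 4-byte char #7 = F3 A1 A9 B3.
Offset 23: leading byte 0xEE = 11101110 → 3-byte char #8 = EE B4 B0.
Offset 26: leading byte 0xEE = 11101110 → 3-byte char #9 = EE 9F 99.
Leading byte 0xEE = 11101110 matches 1110xxxx → 3-byte sequence.
Byte 1: 0xEE = 11101110, payload 1110 (4 bits).
Byte 2: 0x9F = 10011111 (10xxxxxx ✓), payload 011111.
Byte 3: 0x99 = 10011001 (10xxxxxx ✓), payload 011001.
Concatenate: 1110011111011001 = 0xE7D9 (16 bits → U+E7D9).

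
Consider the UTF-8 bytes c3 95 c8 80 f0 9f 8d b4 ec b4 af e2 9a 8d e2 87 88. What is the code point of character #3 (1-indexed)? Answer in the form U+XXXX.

Offset 0: leading byte 0xC3 = 11000011 → 2-byte char #1 = C3 95.
Offset 2: leading byte 0xC8 = 11001000 → 2-byte char #2 = C8 80.
Offset 4: leading byte 0xF0 = 11110000 → 4-byte char #3 = F0 9F 8D B4.
Leading byte 0xF0 = 11110000 matches 11110xxx → 4-byte sequence.
Byte 1: 0xF0 = 11110000, payload 000 (3 bits).
Byte 2: 0x9F = 10011111 (10xxxxxx ✓), payload 011111.
Byte 3: 0x8D = 10001101 (10xxxxxx ✓), payload 001101.
Byte 4: 0xB4 = 10110100 (10xxxxxx ✓), payload 110100.
Concatenate: 000011111001101110100 = 0x1F374 (21 bits → U+1F374).

U+1F374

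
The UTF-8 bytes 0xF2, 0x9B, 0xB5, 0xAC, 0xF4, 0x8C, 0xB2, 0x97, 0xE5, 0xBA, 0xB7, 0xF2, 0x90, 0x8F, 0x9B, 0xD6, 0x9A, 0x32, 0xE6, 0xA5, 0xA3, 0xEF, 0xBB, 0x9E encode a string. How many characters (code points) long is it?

8

Byte at offset 0: 0xF2 = 11110010 → 4-byte char (#1). Advance 4.
Byte at offset 4: 0xF4 = 11110100 → 4-byte char (#2). Advance 4.
Byte at offset 8: 0xE5 = 11100101 → 3-byte char (#3). Advance 3.
Byte at offset 11: 0xF2 = 11110010 → 4-byte char (#4). Advance 4.
Byte at offset 15: 0xD6 = 11010110 → 2-byte char (#5). Advance 2.
Byte at offset 17: 0x32 = 00110010 → 1-byte char (#6). Advance 1.
Byte at offset 18: 0xE6 = 11100110 → 3-byte char (#7). Advance 3.
Byte at offset 21: 0xEF = 11101111 → 3-byte char (#8). Advance 3.
Reached end at offset 24 after 8 code points.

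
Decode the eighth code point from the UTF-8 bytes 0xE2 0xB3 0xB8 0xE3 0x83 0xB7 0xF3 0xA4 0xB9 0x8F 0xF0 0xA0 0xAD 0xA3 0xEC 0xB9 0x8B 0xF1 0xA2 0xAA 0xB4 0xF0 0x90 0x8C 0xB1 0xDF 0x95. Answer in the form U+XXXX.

Offset 0: leading byte 0xE2 = 11100010 → 3-byte char #1 = E2 B3 B8.
Offset 3: leading byte 0xE3 = 11100011 → 3-byte char #2 = E3 83 B7.
Offset 6: leading byte 0xF3 = 11110011 → 4-byte char #3 = F3 A4 B9 8F.
Offset 10: leading byte 0xF0 = 11110000 → 4-byte char #4 = F0 A0 AD A3.
Offset 14: leading byte 0xEC = 11101100 → 3-byte char #5 = EC B9 8B.
Offset 17: leading byte 0xF1 = 11110001 → 4-byte char #6 = F1 A2 AA B4.
Offset 21: leading byte 0xF0 = 11110000 → 4-byte char #7 = F0 90 8C B1.
Offset 25: leading byte 0xDF = 11011111 → 2-byte char #8 = DF 95.
Leading byte 0xDF = 11011111 matches 110xxxxx → 2-byte sequence.
Byte 1: 0xDF = 11011111, payload 11111 (5 bits).
Byte 2: 0x95 = 10010101 (10xxxxxx ✓), payload 010101.
Concatenate: 11111010101 = 0x7D5 (11 bits → U+07D5).

U+07D5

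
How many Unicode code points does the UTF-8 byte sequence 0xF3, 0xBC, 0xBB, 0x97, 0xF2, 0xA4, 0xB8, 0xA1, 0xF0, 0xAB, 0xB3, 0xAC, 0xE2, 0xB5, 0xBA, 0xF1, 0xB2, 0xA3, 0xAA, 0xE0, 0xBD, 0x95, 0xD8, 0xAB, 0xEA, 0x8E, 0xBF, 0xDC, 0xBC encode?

Byte at offset 0: 0xF3 = 11110011 → 4-byte char (#1). Advance 4.
Byte at offset 4: 0xF2 = 11110010 → 4-byte char (#2). Advance 4.
Byte at offset 8: 0xF0 = 11110000 → 4-byte char (#3). Advance 4.
Byte at offset 12: 0xE2 = 11100010 → 3-byte char (#4). Advance 3.
Byte at offset 15: 0xF1 = 11110001 → 4-byte char (#5). Advance 4.
Byte at offset 19: 0xE0 = 11100000 → 3-byte char (#6). Advance 3.
Byte at offset 22: 0xD8 = 11011000 → 2-byte char (#7). Advance 2.
Byte at offset 24: 0xEA = 11101010 → 3-byte char (#8). Advance 3.
Byte at offset 27: 0xDC = 11011100 → 2-byte char (#9). Advance 2.
Reached end at offset 29 after 9 code points.

9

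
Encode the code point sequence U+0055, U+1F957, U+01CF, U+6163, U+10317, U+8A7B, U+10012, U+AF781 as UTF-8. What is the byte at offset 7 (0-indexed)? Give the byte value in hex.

0xE6

U+0055 → 1-byte form 55 at offsets 0–0.
U+1F957 → 4-byte form F0 9F A5 97 at offsets 1–4.
U+01CF → 2-byte form C7 8F at offsets 5–6.
U+6163 → 3-byte form E6 85 A3 at offsets 7–9.
Offset 7 falls in char 4's range; it's byte 1 of E6 85 A3 = 0xE6.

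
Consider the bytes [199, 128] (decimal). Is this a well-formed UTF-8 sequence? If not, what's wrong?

valid

Leading byte 0xC7 = 11000111 → 2-byte form.
Continuation bytes 0x80=10000000 all match 10xxxxxx.
Decoded value 0x1C0 is ≥ 0x80 (shortest form) and not a surrogate.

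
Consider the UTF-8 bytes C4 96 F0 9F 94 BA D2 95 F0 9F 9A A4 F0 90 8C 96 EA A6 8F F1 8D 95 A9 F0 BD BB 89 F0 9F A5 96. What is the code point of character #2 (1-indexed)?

Offset 0: leading byte 0xC4 = 11000100 → 2-byte char #1 = C4 96.
Offset 2: leading byte 0xF0 = 11110000 → 4-byte char #2 = F0 9F 94 BA.
Leading byte 0xF0 = 11110000 matches 11110xxx → 4-byte sequence.
Byte 1: 0xF0 = 11110000, payload 000 (3 bits).
Byte 2: 0x9F = 10011111 (10xxxxxx ✓), payload 011111.
Byte 3: 0x94 = 10010100 (10xxxxxx ✓), payload 010100.
Byte 4: 0xBA = 10111010 (10xxxxxx ✓), payload 111010.
Concatenate: 000011111010100111010 = 0x1F53A (21 bits → U+1F53A).

U+1F53A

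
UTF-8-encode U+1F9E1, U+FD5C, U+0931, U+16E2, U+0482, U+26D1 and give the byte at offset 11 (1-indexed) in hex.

1-indexed offset 11 is 0-indexed offset 10.
U+1F9E1 → 4-byte form F0 9F A7 A1 at offsets 0–3.
U+FD5C → 3-byte form EF B5 9C at offsets 4–6.
U+0931 → 3-byte form E0 A4 B1 at offsets 7–9.
U+16E2 → 3-byte form E1 9B A2 at offsets 10–12.
Offset 10 falls in char 4's range; it's byte 1 of E1 9B A2 = 0xE1.

0xE1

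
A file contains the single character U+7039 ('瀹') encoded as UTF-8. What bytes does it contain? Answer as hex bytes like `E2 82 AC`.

E7 80 B9

U+7039 = 0x7039 = 28729 decimal. In range U+0800–U+FFFF → 3-byte form: 1110xxxx 10xxxxxx 10xxxxxx.
Binary (16 bits): 0111000000111001.
Split 4+6+6: 0111 | 000000 | 111001.
Byte 1: 11100111 = 0xE7.
Byte 2: 10000000 = 0x80.
Byte 3: 10111001 = 0xB9.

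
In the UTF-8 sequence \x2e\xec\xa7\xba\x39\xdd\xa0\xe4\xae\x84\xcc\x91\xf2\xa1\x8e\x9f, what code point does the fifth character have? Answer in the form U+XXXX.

U+4B84

Offset 0: leading byte 0x2E = 00101110 → 1-byte char #1 = 2E.
Offset 1: leading byte 0xEC = 11101100 → 3-byte char #2 = EC A7 BA.
Offset 4: leading byte 0x39 = 00111001 → 1-byte char #3 = 39.
Offset 5: leading byte 0xDD = 11011101 → 2-byte char #4 = DD A0.
Offset 7: leading byte 0xE4 = 11100100 → 3-byte char #5 = E4 AE 84.
Leading byte 0xE4 = 11100100 matches 1110xxxx → 3-byte sequence.
Byte 1: 0xE4 = 11100100, payload 0100 (4 bits).
Byte 2: 0xAE = 10101110 (10xxxxxx ✓), payload 101110.
Byte 3: 0x84 = 10000100 (10xxxxxx ✓), payload 000100.
Concatenate: 0100101110000100 = 0x4B84 (16 bits → U+4B84).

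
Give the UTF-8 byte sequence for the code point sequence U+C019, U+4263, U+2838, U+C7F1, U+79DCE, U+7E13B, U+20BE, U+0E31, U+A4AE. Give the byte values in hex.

U+C019: 3-byte form → EC 80 99.
U+4263: 3-byte form → E4 89 A3.
U+2838: 3-byte form → E2 A0 B8.
U+C7F1: 3-byte form → EC 9F B1.
U+79DCE: 4-byte form → F1 B9 B7 8E.
U+7E13B: 4-byte form → F1 BE 84 BB.
U+20BE: 3-byte form → E2 82 BE.
U+0E31: 3-byte form → E0 B8 B1.
U+A4AE: 3-byte form → EA 92 AE.
Concatenated (29 bytes): EC 80 99 E4 89 A3 E2 A0 B8 EC 9F B1 F1 B9 B7 8E F1 BE 84 BB E2 82 BE E0 B8 B1 EA 92 AE.

EC 80 99 E4 89 A3 E2 A0 B8 EC 9F B1 F1 B9 B7 8E F1 BE 84 BB E2 82 BE E0 B8 B1 EA 92 AE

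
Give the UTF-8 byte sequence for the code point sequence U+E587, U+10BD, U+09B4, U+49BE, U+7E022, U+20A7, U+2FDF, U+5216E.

EE 96 87 E1 82 BD E0 A6 B4 E4 A6 BE F1 BE 80 A2 E2 82 A7 E2 BF 9F F1 92 85 AE

U+E587: 3-byte form → EE 96 87.
U+10BD: 3-byte form → E1 82 BD.
U+09B4: 3-byte form → E0 A6 B4.
U+49BE: 3-byte form → E4 A6 BE.
U+7E022: 4-byte form → F1 BE 80 A2.
U+20A7: 3-byte form → E2 82 A7.
U+2FDF: 3-byte form → E2 BF 9F.
U+5216E: 4-byte form → F1 92 85 AE.
Concatenated (26 bytes): EE 96 87 E1 82 BD E0 A6 B4 E4 A6 BE F1 BE 80 A2 E2 82 A7 E2 BF 9F F1 92 85 AE.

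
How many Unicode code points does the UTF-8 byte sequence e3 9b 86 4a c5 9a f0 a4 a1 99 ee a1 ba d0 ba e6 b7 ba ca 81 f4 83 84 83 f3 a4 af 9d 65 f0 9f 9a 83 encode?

Byte at offset 0: 0xE3 = 11100011 → 3-byte char (#1). Advance 3.
Byte at offset 3: 0x4A = 01001010 → 1-byte char (#2). Advance 1.
Byte at offset 4: 0xC5 = 11000101 → 2-byte char (#3). Advance 2.
Byte at offset 6: 0xF0 = 11110000 → 4-byte char (#4). Advance 4.
Byte at offset 10: 0xEE = 11101110 → 3-byte char (#5). Advance 3.
Byte at offset 13: 0xD0 = 11010000 → 2-byte char (#6). Advance 2.
Byte at offset 15: 0xE6 = 11100110 → 3-byte char (#7). Advance 3.
Byte at offset 18: 0xCA = 11001010 → 2-byte char (#8). Advance 2.
Byte at offset 20: 0xF4 = 11110100 → 4-byte char (#9). Advance 4.
Byte at offset 24: 0xF3 = 11110011 → 4-byte char (#10). Advance 4.
Byte at offset 28: 0x65 = 01100101 → 1-byte char (#11). Advance 1.
Byte at offset 29: 0xF0 = 11110000 → 4-byte char (#12). Advance 4.
Reached end at offset 33 after 12 code points.

12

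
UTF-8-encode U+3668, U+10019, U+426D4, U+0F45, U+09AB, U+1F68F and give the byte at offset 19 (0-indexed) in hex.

U+3668 → 3-byte form E3 99 A8 at offsets 0–2.
U+10019 → 4-byte form F0 90 80 99 at offsets 3–6.
U+426D4 → 4-byte form F1 82 9B 94 at offsets 7–10.
U+0F45 → 3-byte form E0 BD 85 at offsets 11–13.
U+09AB → 3-byte form E0 A6 AB at offsets 14–16.
U+1F68F → 4-byte form F0 9F 9A 8F at offsets 17–20.
Offset 19 falls in char 6's range; it's byte 3 of F0 9F 9A 8F = 0x9A.

0x9A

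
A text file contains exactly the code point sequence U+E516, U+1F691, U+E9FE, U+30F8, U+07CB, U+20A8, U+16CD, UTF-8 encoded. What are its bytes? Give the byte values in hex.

EE 94 96 F0 9F 9A 91 EE A7 BE E3 83 B8 DF 8B E2 82 A8 E1 9B 8D

U+E516: 3-byte form → EE 94 96.
U+1F691: 4-byte form → F0 9F 9A 91.
U+E9FE: 3-byte form → EE A7 BE.
U+30F8: 3-byte form → E3 83 B8.
U+07CB: 2-byte form → DF 8B.
U+20A8: 3-byte form → E2 82 A8.
U+16CD: 3-byte form → E1 9B 8D.
Concatenated (21 bytes): EE 94 96 F0 9F 9A 91 EE A7 BE E3 83 B8 DF 8B E2 82 A8 E1 9B 8D.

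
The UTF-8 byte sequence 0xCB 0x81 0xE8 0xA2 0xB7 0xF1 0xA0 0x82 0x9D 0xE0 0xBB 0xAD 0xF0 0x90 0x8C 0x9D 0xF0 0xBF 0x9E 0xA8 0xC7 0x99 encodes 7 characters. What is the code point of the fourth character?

U+0EED

Offset 0: leading byte 0xCB = 11001011 → 2-byte char #1 = CB 81.
Offset 2: leading byte 0xE8 = 11101000 → 3-byte char #2 = E8 A2 B7.
Offset 5: leading byte 0xF1 = 11110001 → 4-byte char #3 = F1 A0 82 9D.
Offset 9: leading byte 0xE0 = 11100000 → 3-byte char #4 = E0 BB AD.
Leading byte 0xE0 = 11100000 matches 1110xxxx → 3-byte sequence.
Byte 1: 0xE0 = 11100000, payload 0000 (4 bits).
Byte 2: 0xBB = 10111011 (10xxxxxx ✓), payload 111011.
Byte 3: 0xAD = 10101101 (10xxxxxx ✓), payload 101101.
Concatenate: 0000111011101101 = 0xEED (16 bits → U+0EED).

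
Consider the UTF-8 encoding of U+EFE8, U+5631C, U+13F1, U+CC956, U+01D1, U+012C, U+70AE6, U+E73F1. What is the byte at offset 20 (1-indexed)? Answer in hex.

1-indexed offset 20 is 0-indexed offset 19.
U+EFE8 → 3-byte form EE BF A8 at offsets 0–2.
U+5631C → 4-byte form F1 96 8C 9C at offsets 3–6.
U+13F1 → 3-byte form E1 8F B1 at offsets 7–9.
U+CC956 → 4-byte form F3 8C A5 96 at offsets 10–13.
U+01D1 → 2-byte form C7 91 at offsets 14–15.
U+012C → 2-byte form C4 AC at offsets 16–17.
U+70AE6 → 4-byte form F1 B0 AB A6 at offsets 18–21.
Offset 19 falls in char 7's range; it's byte 2 of F1 B0 AB A6 = 0xB0.

0xB0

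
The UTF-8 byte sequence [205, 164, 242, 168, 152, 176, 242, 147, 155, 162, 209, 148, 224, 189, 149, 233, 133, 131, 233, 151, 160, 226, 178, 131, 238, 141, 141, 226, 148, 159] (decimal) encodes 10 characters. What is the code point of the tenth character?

U+251F

Offset 0: leading byte 0xCD = 11001101 → 2-byte char #1 = CD A4.
Offset 2: leading byte 0xF2 = 11110010 → 4-byte char #2 = F2 A8 98 B0.
Offset 6: leading byte 0xF2 = 11110010 → 4-byte char #3 = F2 93 9B A2.
Offset 10: leading byte 0xD1 = 11010001 → 2-byte char #4 = D1 94.
Offset 12: leading byte 0xE0 = 11100000 → 3-byte char #5 = E0 BD 95.
Offset 15: leading byte 0xE9 = 11101001 → 3-byte char #6 = E9 85 83.
Offset 18: leading byte 0xE9 = 11101001 → 3-byte char #7 = E9 97 A0.
Offset 21: leading byte 0xE2 = 11100010 → 3-byte char #8 = E2 B2 83.
Offset 24: leading byte 0xEE = 11101110 → 3-byte char #9 = EE 8D 8D.
Offset 27: leading byte 0xE2 = 11100010 → 3-byte char #10 = E2 94 9F.
Leading byte 0xE2 = 11100010 matches 1110xxxx → 3-byte sequence.
Byte 1: 0xE2 = 11100010, payload 0010 (4 bits).
Byte 2: 0x94 = 10010100 (10xxxxxx ✓), payload 010100.
Byte 3: 0x9F = 10011111 (10xxxxxx ✓), payload 011111.
Concatenate: 0010010100011111 = 0x251F (16 bits → U+251F).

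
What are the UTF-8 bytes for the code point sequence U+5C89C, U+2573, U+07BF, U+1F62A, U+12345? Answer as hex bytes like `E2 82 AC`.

F1 9C A2 9C E2 95 B3 DE BF F0 9F 98 AA F0 92 8D 85

U+5C89C: 4-byte form → F1 9C A2 9C.
U+2573: 3-byte form → E2 95 B3.
U+07BF: 2-byte form → DE BF.
U+1F62A: 4-byte form → F0 9F 98 AA.
U+12345: 4-byte form → F0 92 8D 85.
Concatenated (17 bytes): F1 9C A2 9C E2 95 B3 DE BF F0 9F 98 AA F0 92 8D 85.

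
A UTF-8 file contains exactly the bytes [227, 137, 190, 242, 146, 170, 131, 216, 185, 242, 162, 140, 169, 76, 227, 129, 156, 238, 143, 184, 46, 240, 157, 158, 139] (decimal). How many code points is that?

Byte at offset 0: 0xE3 = 11100011 → 3-byte char (#1). Advance 3.
Byte at offset 3: 0xF2 = 11110010 → 4-byte char (#2). Advance 4.
Byte at offset 7: 0xD8 = 11011000 → 2-byte char (#3). Advance 2.
Byte at offset 9: 0xF2 = 11110010 → 4-byte char (#4). Advance 4.
Byte at offset 13: 0x4C = 01001100 → 1-byte char (#5). Advance 1.
Byte at offset 14: 0xE3 = 11100011 → 3-byte char (#6). Advance 3.
Byte at offset 17: 0xEE = 11101110 → 3-byte char (#7). Advance 3.
Byte at offset 20: 0x2E = 00101110 → 1-byte char (#8). Advance 1.
Byte at offset 21: 0xF0 = 11110000 → 4-byte char (#9). Advance 4.
Reached end at offset 25 after 9 code points.

9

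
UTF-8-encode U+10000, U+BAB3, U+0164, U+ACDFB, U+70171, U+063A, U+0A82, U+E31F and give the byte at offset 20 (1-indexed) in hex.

0xE0

1-indexed offset 20 is 0-indexed offset 19.
U+10000 → 4-byte form F0 90 80 80 at offsets 0–3.
U+BAB3 → 3-byte form EB AA B3 at offsets 4–6.
U+0164 → 2-byte form C5 A4 at offsets 7–8.
U+ACDFB → 4-byte form F2 AC B7 BB at offsets 9–12.
U+70171 → 4-byte form F1 B0 85 B1 at offsets 13–16.
U+063A → 2-byte form D8 BA at offsets 17–18.
U+0A82 → 3-byte form E0 AA 82 at offsets 19–21.
Offset 19 falls in char 7's range; it's byte 1 of E0 AA 82 = 0xE0.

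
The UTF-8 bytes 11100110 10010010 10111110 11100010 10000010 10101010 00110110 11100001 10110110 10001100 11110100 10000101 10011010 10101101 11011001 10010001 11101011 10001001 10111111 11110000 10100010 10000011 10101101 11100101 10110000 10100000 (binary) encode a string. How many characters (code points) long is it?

Byte at offset 0: 0xE6 = 11100110 → 3-byte char (#1). Advance 3.
Byte at offset 3: 0xE2 = 11100010 → 3-byte char (#2). Advance 3.
Byte at offset 6: 0x36 = 00110110 → 1-byte char (#3). Advance 1.
Byte at offset 7: 0xE1 = 11100001 → 3-byte char (#4). Advance 3.
Byte at offset 10: 0xF4 = 11110100 → 4-byte char (#5). Advance 4.
Byte at offset 14: 0xD9 = 11011001 → 2-byte char (#6). Advance 2.
Byte at offset 16: 0xEB = 11101011 → 3-byte char (#7). Advance 3.
Byte at offset 19: 0xF0 = 11110000 → 4-byte char (#8). Advance 4.
Byte at offset 23: 0xE5 = 11100101 → 3-byte char (#9). Advance 3.
Reached end at offset 26 after 9 code points.

9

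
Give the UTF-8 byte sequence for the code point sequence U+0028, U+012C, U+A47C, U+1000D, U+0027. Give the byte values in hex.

28 C4 AC EA 91 BC F0 90 80 8D 27

U+0028: 1-byte form → 28.
U+012C: 2-byte form → C4 AC.
U+A47C: 3-byte form → EA 91 BC.
U+1000D: 4-byte form → F0 90 80 8D.
U+0027: 1-byte form → 27.
Concatenated (11 bytes): 28 C4 AC EA 91 BC F0 90 80 8D 27.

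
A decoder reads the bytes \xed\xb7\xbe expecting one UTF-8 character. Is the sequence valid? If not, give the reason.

Structurally a 3-byte sequence; payload = 0xDDFE.
But 0xDDFE is in U+D800–U+DFFF, the surrogate range. Surrogates are not Unicode scalar values and are forbidden in UTF-8.

invalid (encodes a surrogate (U+D800–U+DFFF))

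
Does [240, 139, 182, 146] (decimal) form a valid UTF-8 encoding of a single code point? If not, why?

invalid (overlong encoding)

Leading byte 0xF0 = 11110000 → 4-byte form.
Continuation bytes all match 10xxxxxx. Payload decodes to 0xBD92.
But 0xBD92 < 0x10000, the minimum for a 4-byte sequence — this is an overlong encoding.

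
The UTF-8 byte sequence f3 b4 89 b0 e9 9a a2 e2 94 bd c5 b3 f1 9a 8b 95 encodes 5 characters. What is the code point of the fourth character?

Offset 0: leading byte 0xF3 = 11110011 → 4-byte char #1 = F3 B4 89 B0.
Offset 4: leading byte 0xE9 = 11101001 → 3-byte char #2 = E9 9A A2.
Offset 7: leading byte 0xE2 = 11100010 → 3-byte char #3 = E2 94 BD.
Offset 10: leading byte 0xC5 = 11000101 → 2-byte char #4 = C5 B3.
Leading byte 0xC5 = 11000101 matches 110xxxxx → 2-byte sequence.
Byte 1: 0xC5 = 11000101, payload 00101 (5 bits).
Byte 2: 0xB3 = 10110011 (10xxxxxx ✓), payload 110011.
Concatenate: 00101110011 = 0x173 (11 bits → U+0173).

U+0173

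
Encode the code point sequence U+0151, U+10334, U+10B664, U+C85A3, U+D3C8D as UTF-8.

C5 91 F0 90 8C B4 F4 8B 99 A4 F3 88 96 A3 F3 93 B2 8D

U+0151: 2-byte form → C5 91.
U+10334: 4-byte form → F0 90 8C B4.
U+10B664: 4-byte form → F4 8B 99 A4.
U+C85A3: 4-byte form → F3 88 96 A3.
U+D3C8D: 4-byte form → F3 93 B2 8D.
Concatenated (18 bytes): C5 91 F0 90 8C B4 F4 8B 99 A4 F3 88 96 A3 F3 93 B2 8D.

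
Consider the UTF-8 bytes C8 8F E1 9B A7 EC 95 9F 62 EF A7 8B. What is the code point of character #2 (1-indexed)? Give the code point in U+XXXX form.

U+16E7

Offset 0: leading byte 0xC8 = 11001000 → 2-byte char #1 = C8 8F.
Offset 2: leading byte 0xE1 = 11100001 → 3-byte char #2 = E1 9B A7.
Leading byte 0xE1 = 11100001 matches 1110xxxx → 3-byte sequence.
Byte 1: 0xE1 = 11100001, payload 0001 (4 bits).
Byte 2: 0x9B = 10011011 (10xxxxxx ✓), payload 011011.
Byte 3: 0xA7 = 10100111 (10xxxxxx ✓), payload 100111.
Concatenate: 0001011011100111 = 0x16E7 (16 bits → U+16E7).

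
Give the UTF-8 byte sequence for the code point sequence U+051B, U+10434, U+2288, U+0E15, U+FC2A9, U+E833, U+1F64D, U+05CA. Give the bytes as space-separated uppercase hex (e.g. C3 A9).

D4 9B F0 90 90 B4 E2 8A 88 E0 B8 95 F3 BC 8A A9 EE A0 B3 F0 9F 99 8D D7 8A

U+051B: 2-byte form → D4 9B.
U+10434: 4-byte form → F0 90 90 B4.
U+2288: 3-byte form → E2 8A 88.
U+0E15: 3-byte form → E0 B8 95.
U+FC2A9: 4-byte form → F3 BC 8A A9.
U+E833: 3-byte form → EE A0 B3.
U+1F64D: 4-byte form → F0 9F 99 8D.
U+05CA: 2-byte form → D7 8A.
Concatenated (25 bytes): D4 9B F0 90 90 B4 E2 8A 88 E0 B8 95 F3 BC 8A A9 EE A0 B3 F0 9F 99 8D D7 8A.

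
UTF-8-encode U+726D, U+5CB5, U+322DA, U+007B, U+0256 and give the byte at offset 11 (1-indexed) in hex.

0x7B

1-indexed offset 11 is 0-indexed offset 10.
U+726D → 3-byte form E7 89 AD at offsets 0–2.
U+5CB5 → 3-byte form E5 B2 B5 at offsets 3–5.
U+322DA → 4-byte form F0 B2 8B 9A at offsets 6–9.
U+007B → 1-byte form 7B at offsets 10–10.
Offset 10 falls in char 4's range; it's byte 1 of 7B = 0x7B.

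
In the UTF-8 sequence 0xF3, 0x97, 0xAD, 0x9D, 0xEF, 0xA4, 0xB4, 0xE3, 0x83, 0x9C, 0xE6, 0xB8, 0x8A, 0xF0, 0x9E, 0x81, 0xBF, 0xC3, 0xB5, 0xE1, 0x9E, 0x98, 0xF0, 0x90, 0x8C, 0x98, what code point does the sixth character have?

Offset 0: leading byte 0xF3 = 11110011 → 4-byte char #1 = F3 97 AD 9D.
Offset 4: leading byte 0xEF = 11101111 → 3-byte char #2 = EF A4 B4.
Offset 7: leading byte 0xE3 = 11100011 → 3-byte char #3 = E3 83 9C.
Offset 10: leading byte 0xE6 = 11100110 → 3-byte char #4 = E6 B8 8A.
Offset 13: leading byte 0xF0 = 11110000 → 4-byte char #5 = F0 9E 81 BF.
Offset 17: leading byte 0xC3 = 11000011 → 2-byte char #6 = C3 B5.
Leading byte 0xC3 = 11000011 matches 110xxxxx → 2-byte sequence.
Byte 1: 0xC3 = 11000011, payload 00011 (5 bits).
Byte 2: 0xB5 = 10110101 (10xxxxxx ✓), payload 110101.
Concatenate: 00011110101 = 0xF5 (11 bits → U+00F5).

U+00F5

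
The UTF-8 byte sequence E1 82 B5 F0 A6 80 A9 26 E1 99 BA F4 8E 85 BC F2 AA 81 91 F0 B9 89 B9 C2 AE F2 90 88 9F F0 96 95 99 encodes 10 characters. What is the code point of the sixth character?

U+AA051

Offset 0: leading byte 0xE1 = 11100001 → 3-byte char #1 = E1 82 B5.
Offset 3: leading byte 0xF0 = 11110000 → 4-byte char #2 = F0 A6 80 A9.
Offset 7: leading byte 0x26 = 00100110 → 1-byte char #3 = 26.
Offset 8: leading byte 0xE1 = 11100001 → 3-byte char #4 = E1 99 BA.
Offset 11: leading byte 0xF4 = 11110100 → 4-byte char #5 = F4 8E 85 BC.
Offset 15: leading byte 0xF2 = 11110010 → 4-byte char #6 = F2 AA 81 91.
Leading byte 0xF2 = 11110010 matches 11110xxx → 4-byte sequence.
Byte 1: 0xF2 = 11110010, payload 010 (3 bits).
Byte 2: 0xAA = 10101010 (10xxxxxx ✓), payload 101010.
Byte 3: 0x81 = 10000001 (10xxxxxx ✓), payload 000001.
Byte 4: 0x91 = 10010001 (10xxxxxx ✓), payload 010001.
Concatenate: 010101010000001010001 = 0xAA051 (21 bits → U+AA051).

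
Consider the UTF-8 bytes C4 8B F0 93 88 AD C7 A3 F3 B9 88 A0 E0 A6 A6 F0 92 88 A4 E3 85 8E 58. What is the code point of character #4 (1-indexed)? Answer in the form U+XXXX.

Offset 0: leading byte 0xC4 = 11000100 → 2-byte char #1 = C4 8B.
Offset 2: leading byte 0xF0 = 11110000 → 4-byte char #2 = F0 93 88 AD.
Offset 6: leading byte 0xC7 = 11000111 → 2-byte char #3 = C7 A3.
Offset 8: leading byte 0xF3 = 11110011 → 4-byte char #4 = F3 B9 88 A0.
Leading byte 0xF3 = 11110011 matches 11110xxx → 4-byte sequence.
Byte 1: 0xF3 = 11110011, payload 011 (3 bits).
Byte 2: 0xB9 = 10111001 (10xxxxxx ✓), payload 111001.
Byte 3: 0x88 = 10001000 (10xxxxxx ✓), payload 001000.
Byte 4: 0xA0 = 10100000 (10xxxxxx ✓), payload 100000.
Concatenate: 011111001001000100000 = 0xF9220 (21 bits → U+F9220).

U+F9220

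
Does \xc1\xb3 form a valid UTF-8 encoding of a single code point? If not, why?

Leading byte 0xC1 = 11000001 → 2-byte form.
Continuation bytes all match 10xxxxxx. Payload decodes to 0x73.
But 0x73 < 0x80, the minimum for a 2-byte sequence — this is an overlong encoding.

invalid (overlong encoding)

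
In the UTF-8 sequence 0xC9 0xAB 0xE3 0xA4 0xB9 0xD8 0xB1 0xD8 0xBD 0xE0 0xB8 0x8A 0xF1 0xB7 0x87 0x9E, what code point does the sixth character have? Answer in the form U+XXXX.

U+771DE

Offset 0: leading byte 0xC9 = 11001001 → 2-byte char #1 = C9 AB.
Offset 2: leading byte 0xE3 = 11100011 → 3-byte char #2 = E3 A4 B9.
Offset 5: leading byte 0xD8 = 11011000 → 2-byte char #3 = D8 B1.
Offset 7: leading byte 0xD8 = 11011000 → 2-byte char #4 = D8 BD.
Offset 9: leading byte 0xE0 = 11100000 → 3-byte char #5 = E0 B8 8A.
Offset 12: leading byte 0xF1 = 11110001 → 4-byte char #6 = F1 B7 87 9E.
Leading byte 0xF1 = 11110001 matches 11110xxx → 4-byte sequence.
Byte 1: 0xF1 = 11110001, payload 001 (3 bits).
Byte 2: 0xB7 = 10110111 (10xxxxxx ✓), payload 110111.
Byte 3: 0x87 = 10000111 (10xxxxxx ✓), payload 000111.
Byte 4: 0x9E = 10011110 (10xxxxxx ✓), payload 011110.
Concatenate: 001110111000111011110 = 0x771DE (21 bits → U+771DE).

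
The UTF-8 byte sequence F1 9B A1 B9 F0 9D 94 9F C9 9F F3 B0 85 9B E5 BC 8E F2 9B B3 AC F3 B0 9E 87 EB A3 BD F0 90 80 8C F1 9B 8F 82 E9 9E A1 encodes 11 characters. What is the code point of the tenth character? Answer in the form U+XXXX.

Offset 0: leading byte 0xF1 = 11110001 → 4-byte char #1 = F1 9B A1 B9.
Offset 4: leading byte 0xF0 = 11110000 → 4-byte char #2 = F0 9D 94 9F.
Offset 8: leading byte 0xC9 = 11001001 → 2-byte char #3 = C9 9F.
Offset 10: leading byte 0xF3 = 11110011 → 4-byte char #4 = F3 B0 85 9B.
Offset 14: leading byte 0xE5 = 11100101 → 3-byte char #5 = E5 BC 8E.
Offset 17: leading byte 0xF2 = 11110010 → 4-byte char #6 = F2 9B B3 AC.
Offset 21: leading byte 0xF3 = 11110011 → 4-byte char #7 = F3 B0 9E 87.
Offset 25: leading byte 0xEB = 11101011 → 3-byte char #8 = EB A3 BD.
Offset 28: leading byte 0xF0 = 11110000 → 4-byte char #9 = F0 90 80 8C.
Offset 32: leading byte 0xF1 = 11110001 → 4-byte char #10 = F1 9B 8F 82.
Leading byte 0xF1 = 11110001 matches 11110xxx → 4-byte sequence.
Byte 1: 0xF1 = 11110001, payload 001 (3 bits).
Byte 2: 0x9B = 10011011 (10xxxxxx ✓), payload 011011.
Byte 3: 0x8F = 10001111 (10xxxxxx ✓), payload 001111.
Byte 4: 0x82 = 10000010 (10xxxxxx ✓), payload 000010.
Concatenate: 001011011001111000010 = 0x5B3C2 (21 bits → U+5B3C2).

U+5B3C2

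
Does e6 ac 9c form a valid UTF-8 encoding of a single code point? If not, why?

Leading byte 0xE6 = 11100110 → 3-byte form.
Continuation bytes 0xAC=10101100, 0x9C=10011100 all match 10xxxxxx.
Decoded value 0x6B1C is ≥ 0x800 (shortest form) and not a surrogate.

valid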